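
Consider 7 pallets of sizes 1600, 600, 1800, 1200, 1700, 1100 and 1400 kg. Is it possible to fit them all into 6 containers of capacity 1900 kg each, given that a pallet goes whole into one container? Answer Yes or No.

A valid assignment using 6 containers:
  container 1: 1800 = 1800
  container 2: 1700 = 1700
  container 3: 1600 = 1600
  container 4: 1400 = 1400
  container 5: 1200 + 600 = 1800
  container 6: 1100 = 1100
Every load is within 1900 kg, so 6 containers suffice.

Yes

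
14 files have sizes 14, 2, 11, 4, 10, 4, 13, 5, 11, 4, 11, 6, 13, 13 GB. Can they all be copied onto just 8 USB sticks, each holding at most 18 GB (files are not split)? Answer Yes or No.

A valid assignment using 8 USB sticks:
  USB stick 1: 14 + 4 = 18
  USB stick 2: 13 + 5 = 18
  USB stick 3: 13 + 4 = 17
  USB stick 4: 13 + 4 = 17
  USB stick 5: 11 + 6 = 17
  USB stick 6: 11 + 2 = 13
  USB stick 7: 11 = 11
  USB stick 8: 10 = 10
Every load is within 18 GB, so 8 USB sticks suffice.

Yes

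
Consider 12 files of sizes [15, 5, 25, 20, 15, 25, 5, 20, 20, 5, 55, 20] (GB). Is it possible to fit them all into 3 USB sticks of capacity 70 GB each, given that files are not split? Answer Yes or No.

Total = 230 GB; ⌈230/70⌉ = 4.
At least 4 USB sticks are required, but only 3 are allowed.

No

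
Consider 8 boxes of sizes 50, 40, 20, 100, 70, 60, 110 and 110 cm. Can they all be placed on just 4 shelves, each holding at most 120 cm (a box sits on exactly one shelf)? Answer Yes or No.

No

Total = 560 cm; ⌈560/120⌉ = 5.
At least 5 shelves are required, but only 4 are allowed.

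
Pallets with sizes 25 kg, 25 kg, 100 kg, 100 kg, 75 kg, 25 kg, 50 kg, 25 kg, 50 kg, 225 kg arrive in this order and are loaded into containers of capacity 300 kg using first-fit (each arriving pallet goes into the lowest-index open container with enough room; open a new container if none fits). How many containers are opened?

3

  25 → container 1 (new)  [load 25/300]
  25 → container 1  [load 50/300]
  100 → container 1  [load 150/300]
  100 → container 1  [load 250/300]
  75 → container 2 (new)  [load 75/300]
  25 → container 1  [load 275/300]
  50 → container 2  [load 125/300]
  25 → container 1  [load 300/300]
  50 → container 2  [load 175/300]
  225 → container 3 (new)  [load 225/300]
3 containers opened.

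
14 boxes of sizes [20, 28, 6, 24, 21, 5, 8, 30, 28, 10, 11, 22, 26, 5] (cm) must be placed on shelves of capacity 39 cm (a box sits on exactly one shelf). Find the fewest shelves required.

Total = 30 + 28 + 28 + 26 + 24 + 22 + 21 + 20 + 11 + 10 + 8 + 6 + 5 + 5 = 244 cm.
Lower bound: ⌈244/39⌉ = 7 shelves.
Also, 8 boxes each exceed 39/2 cm, and no two of those can share a shelf, so at least 8 shelves are needed.
A packing using 8 shelves:
  shelf 1: 30 + 8 = 38
  shelf 2: 28 + 11 = 39
  shelf 3: 28 + 10 = 38
  shelf 4: 26 + 6 + 5 = 37
  shelf 5: 24 + 5 = 29
  shelf 6: 22 = 22
  shelf 7: 21 = 21
  shelf 8: 20 = 20
This matches the lower bound, so 8 is optimal.

8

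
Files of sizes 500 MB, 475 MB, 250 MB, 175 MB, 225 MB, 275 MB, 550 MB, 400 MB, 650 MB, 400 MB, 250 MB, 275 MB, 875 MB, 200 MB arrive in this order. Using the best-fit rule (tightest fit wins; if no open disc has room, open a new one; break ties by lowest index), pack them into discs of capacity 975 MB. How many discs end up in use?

  500 → disc 1 (new)  [load 500/975]
  475 → disc 1  [load 975/975]
  250 → disc 2 (new)  [load 250/975]
  175 → disc 2  [load 425/975]
  225 → disc 2  [load 650/975]
  275 → disc 2  [load 925/975]
  550 → disc 3 (new)  [load 550/975]
  400 → disc 3  [load 950/975]
  650 → disc 4 (new)  [load 650/975]
  400 → disc 5 (new)  [load 400/975]
  250 → disc 4  [load 900/975]
  275 → disc 5  [load 675/975]
  875 → disc 6 (new)  [load 875/975]
  200 → disc 5  [load 875/975]
6 discs opened.

6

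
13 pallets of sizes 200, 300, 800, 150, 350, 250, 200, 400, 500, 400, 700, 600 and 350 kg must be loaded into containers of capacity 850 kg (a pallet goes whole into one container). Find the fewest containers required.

7

Total = 800 + 700 + 600 + 500 + 400 + 400 + 350 + 350 + 300 + 250 + 200 + 200 + 150 = 5200 kg.
Lower bound: ⌈5200/850⌉ = 7 containers.
A packing using 7 containers:
  container 1: 800 = 800
  container 2: 700 + 150 = 850
  container 3: 600 + 250 = 850
  container 4: 500 + 350 = 850
  container 5: 400 + 400 = 800
  container 6: 350 + 300 + 200 = 850
  container 7: 200 = 200
This matches the lower bound, so 7 is optimal.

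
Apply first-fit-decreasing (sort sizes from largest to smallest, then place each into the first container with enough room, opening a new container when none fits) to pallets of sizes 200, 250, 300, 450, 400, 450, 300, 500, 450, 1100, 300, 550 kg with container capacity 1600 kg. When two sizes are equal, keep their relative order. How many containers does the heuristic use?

Sorted descending: 1100, 550, 500, 450, 450, 450, 400, 300, 300, 300, 250, 200.
  1100 → container 1 (new)  [load 1100/1600]
  550 → container 2 (new)  [load 550/1600]
  500 → container 1  [load 1600/1600]
  450 → container 2  [load 1000/1600]
  450 → container 2  [load 1450/1600]
  450 → container 3 (new)  [load 450/1600]
  400 → container 3  [load 850/1600]
  300 → container 3  [load 1150/1600]
  300 → container 3  [load 1450/1600]
  300 → container 4 (new)  [load 300/1600]
  250 → container 4  [load 550/1600]
  200 → container 4  [load 750/1600]
4 containers opened.

4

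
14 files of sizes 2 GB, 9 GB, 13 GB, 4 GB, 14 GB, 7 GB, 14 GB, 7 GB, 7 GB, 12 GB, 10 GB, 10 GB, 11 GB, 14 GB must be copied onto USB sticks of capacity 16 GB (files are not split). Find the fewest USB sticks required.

Total = 14 + 14 + 14 + 13 + 12 + 11 + 10 + 10 + 9 + 7 + 7 + 7 + 4 + 2 = 134 GB.
Lower bound: ⌈134/16⌉ = 9 USB sticks.
A packing using 10 USB sticks:
  USB stick 1: 14 + 2 = 16
  USB stick 2: 14 = 14
  USB stick 3: 14 = 14
  USB stick 4: 13 = 13
  USB stick 5: 12 + 4 = 16
  USB stick 6: 11 = 11
  USB stick 7: 10 = 10
  USB stick 8: 10 = 10
  USB stick 9: 9 + 7 = 16
  USB stick 10: 7 + 7 = 14
No arrangement into 9 USB sticks stays within capacity, so 10 is optimal.

10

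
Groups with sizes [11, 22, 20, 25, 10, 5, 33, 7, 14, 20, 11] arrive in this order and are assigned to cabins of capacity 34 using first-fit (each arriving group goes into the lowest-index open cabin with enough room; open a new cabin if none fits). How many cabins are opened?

  11 → cabin 1 (new)  [load 11/34]
  22 → cabin 1  [load 33/34]
  20 → cabin 2 (new)  [load 20/34]
  25 → cabin 3 (new)  [load 25/34]
  10 → cabin 2  [load 30/34]
  5 → cabin 3  [load 30/34]
  33 → cabin 4 (new)  [load 33/34]
  7 → cabin 5 (new)  [load 7/34]
  14 → cabin 5  [load 21/34]
  20 → cabin 6 (new)  [load 20/34]
  11 → cabin 5  [load 32/34]
6 cabins opened.

6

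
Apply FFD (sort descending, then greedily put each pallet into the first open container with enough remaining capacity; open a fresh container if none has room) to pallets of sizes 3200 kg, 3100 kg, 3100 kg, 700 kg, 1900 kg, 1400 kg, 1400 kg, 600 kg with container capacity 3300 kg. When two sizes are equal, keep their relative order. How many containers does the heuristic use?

5

Sorted descending: 3200, 3100, 3100, 1900, 1400, 1400, 700, 600.
  3200 → container 1 (new)  [load 3200/3300]
  3100 → container 2 (new)  [load 3100/3300]
  3100 → container 3 (new)  [load 3100/3300]
  1900 → container 4 (new)  [load 1900/3300]
  1400 → container 4  [load 3300/3300]
  1400 → container 5 (new)  [load 1400/3300]
  700 → container 5  [load 2100/3300]
  600 → container 5  [load 2700/3300]
5 containers opened.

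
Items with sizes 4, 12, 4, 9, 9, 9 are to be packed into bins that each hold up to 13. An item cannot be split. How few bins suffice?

Total = 12 + 9 + 9 + 9 + 4 + 4 = 47.
Lower bound: ⌈47/13⌉ = 4 bins.
A packing using 4 bins:
  bin 1: 12 = 12
  bin 2: 9 + 4 = 13
  bin 3: 9 + 4 = 13
  bin 4: 9 = 9
This matches the lower bound, so 4 is optimal.

4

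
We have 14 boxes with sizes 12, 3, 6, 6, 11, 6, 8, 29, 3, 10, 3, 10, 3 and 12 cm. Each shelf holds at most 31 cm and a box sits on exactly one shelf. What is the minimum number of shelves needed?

4

Total = 29 + 12 + 12 + 11 + 10 + 10 + 8 + 6 + 6 + 6 + 3 + 3 + 3 + 3 = 122 cm.
Lower bound: ⌈122/31⌉ = 4 shelves.
A packing using 4 shelves:
  shelf 1: 29 = 29
  shelf 2: 12 + 11 + 8 = 31
  shelf 3: 12 + 10 + 6 + 3 = 31
  shelf 4: 10 + 6 + 6 + 3 + 3 + 3 = 31
This matches the lower bound, so 4 is optimal.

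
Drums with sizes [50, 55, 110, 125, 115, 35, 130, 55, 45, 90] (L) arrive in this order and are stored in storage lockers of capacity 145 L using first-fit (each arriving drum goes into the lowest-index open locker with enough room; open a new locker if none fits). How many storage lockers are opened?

7

  50 → locker 1 (new)  [load 50/145]
  55 → locker 1  [load 105/145]
  110 → locker 2 (new)  [load 110/145]
  125 → locker 3 (new)  [load 125/145]
  115 → locker 4 (new)  [load 115/145]
  35 → locker 1  [load 140/145]
  130 → locker 5 (new)  [load 130/145]
  55 → locker 6 (new)  [load 55/145]
  45 → locker 6  [load 100/145]
  90 → locker 7 (new)  [load 90/145]
7 storage lockers opened.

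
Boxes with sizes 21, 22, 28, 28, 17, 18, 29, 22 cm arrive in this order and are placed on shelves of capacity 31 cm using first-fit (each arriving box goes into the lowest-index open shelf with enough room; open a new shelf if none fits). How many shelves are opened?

  21 → shelf 1 (new)  [load 21/31]
  22 → shelf 2 (new)  [load 22/31]
  28 → shelf 3 (new)  [load 28/31]
  28 → shelf 4 (new)  [load 28/31]
  17 → shelf 5 (new)  [load 17/31]
  18 → shelf 6 (new)  [load 18/31]
  29 → shelf 7 (new)  [load 29/31]
  22 → shelf 8 (new)  [load 22/31]
8 shelves opened.

8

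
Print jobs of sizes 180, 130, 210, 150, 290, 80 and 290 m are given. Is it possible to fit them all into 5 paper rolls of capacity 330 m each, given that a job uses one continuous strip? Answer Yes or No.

Yes

A valid assignment using 5 paper rolls:
  roll 1: 290 = 290
  roll 2: 290 = 290
  roll 3: 210 + 80 = 290
  roll 4: 180 + 150 = 330
  roll 5: 130 = 130
Every load is within 330 m, so 5 paper rolls suffice.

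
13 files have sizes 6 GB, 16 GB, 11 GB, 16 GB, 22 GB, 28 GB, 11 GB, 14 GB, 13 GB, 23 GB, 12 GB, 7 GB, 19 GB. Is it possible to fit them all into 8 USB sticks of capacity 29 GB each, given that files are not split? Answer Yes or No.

Yes

A valid assignment using 8 USB sticks:
  USB stick 1: 28 = 28
  USB stick 2: 23 + 6 = 29
  USB stick 3: 22 + 7 = 29
  USB stick 4: 19 = 19
  USB stick 5: 16 + 13 = 29
  USB stick 6: 16 + 12 = 28
  USB stick 7: 14 + 11 = 25
  USB stick 8: 11 = 11
Every load is within 29 GB, so 8 USB sticks suffice.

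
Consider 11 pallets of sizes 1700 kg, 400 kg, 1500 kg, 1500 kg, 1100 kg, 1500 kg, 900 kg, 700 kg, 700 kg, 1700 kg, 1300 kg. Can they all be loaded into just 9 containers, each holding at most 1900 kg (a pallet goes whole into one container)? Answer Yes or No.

Yes

A valid assignment using 8 containers:
  container 1: 1700 = 1700
  container 2: 1700 = 1700
  container 3: 1500 + 400 = 1900
  container 4: 1500 = 1500
  container 5: 1500 = 1500
  container 6: 1300 = 1300
  container 7: 1100 + 700 = 1800
  container 8: 900 + 700 = 1600
That uses only 8 ≤ 9, so 9 containers are enough.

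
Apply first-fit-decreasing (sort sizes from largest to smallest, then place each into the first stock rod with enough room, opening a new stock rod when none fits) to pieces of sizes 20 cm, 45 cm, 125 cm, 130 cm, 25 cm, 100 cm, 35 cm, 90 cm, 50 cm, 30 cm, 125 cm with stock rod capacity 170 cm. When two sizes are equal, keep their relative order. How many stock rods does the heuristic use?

5

Sorted descending: 130, 125, 125, 100, 90, 50, 45, 35, 30, 25, 20.
  130 → stock rod 1 (new)  [load 130/170]
  125 → stock rod 2 (new)  [load 125/170]
  125 → stock rod 3 (new)  [load 125/170]
  100 → stock rod 4 (new)  [load 100/170]
  90 → stock rod 5 (new)  [load 90/170]
  50 → stock rod 4  [load 150/170]
  45 → stock rod 2  [load 170/170]
  35 → stock rod 1  [load 165/170]
  30 → stock rod 3  [load 155/170]
  25 → stock rod 5  [load 115/170]
  20 → stock rod 4  [load 170/170]
5 stock rods opened.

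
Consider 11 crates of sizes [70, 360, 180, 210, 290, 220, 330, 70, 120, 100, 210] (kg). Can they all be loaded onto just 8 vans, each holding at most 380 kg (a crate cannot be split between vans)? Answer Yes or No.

A valid assignment using 7 vans:
  van 1: 360 = 360
  van 2: 330 = 330
  van 3: 290 + 70 = 360
  van 4: 220 + 120 = 340
  van 5: 210 + 100 + 70 = 380
  van 6: 210 = 210
  van 7: 180 = 180
That uses only 7 ≤ 8, so 8 vans are enough.

Yes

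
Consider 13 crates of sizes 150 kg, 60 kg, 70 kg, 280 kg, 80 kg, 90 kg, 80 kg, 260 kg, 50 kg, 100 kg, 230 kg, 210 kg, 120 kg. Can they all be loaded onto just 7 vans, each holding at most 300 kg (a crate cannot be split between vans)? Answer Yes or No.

Yes

A valid assignment using 7 vans:
  van 1: 280 = 280
  van 2: 260 = 260
  van 3: 230 + 70 = 300
  van 4: 210 + 90 = 300
  van 5: 150 + 120 = 270
  van 6: 100 + 80 + 80 = 260
  van 7: 60 + 50 = 110
Every load is within 300 kg, so 7 vans suffice.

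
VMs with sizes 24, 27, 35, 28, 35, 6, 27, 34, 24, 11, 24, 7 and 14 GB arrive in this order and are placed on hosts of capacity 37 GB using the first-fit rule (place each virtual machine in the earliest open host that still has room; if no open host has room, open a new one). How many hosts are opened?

  24 → host 1 (new)  [load 24/37]
  27 → host 2 (new)  [load 27/37]
  35 → host 3 (new)  [load 35/37]
  28 → host 4 (new)  [load 28/37]
  35 → host 5 (new)  [load 35/37]
  6 → host 1  [load 30/37]
  27 → host 6 (new)  [load 27/37]
  34 → host 7 (new)  [load 34/37]
  24 → host 8 (new)  [load 24/37]
  11 → host 8  [load 35/37]
  24 → host 9 (new)  [load 24/37]
  7 → host 1  [load 37/37]
  14 → host 10 (new)  [load 14/37]
10 hosts opened.

10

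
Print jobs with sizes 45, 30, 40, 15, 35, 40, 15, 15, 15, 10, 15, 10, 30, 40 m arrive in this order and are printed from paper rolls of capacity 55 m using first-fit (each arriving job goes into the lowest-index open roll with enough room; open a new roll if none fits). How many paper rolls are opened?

7

  45 → roll 1 (new)  [load 45/55]
  30 → roll 2 (new)  [load 30/55]
  40 → roll 3 (new)  [load 40/55]
  15 → roll 2  [load 45/55]
  35 → roll 4 (new)  [load 35/55]
  40 → roll 5 (new)  [load 40/55]
  15 → roll 3  [load 55/55]
  15 → roll 4  [load 50/55]
  15 → roll 5  [load 55/55]
  10 → roll 1  [load 55/55]
  15 → roll 6 (new)  [load 15/55]
  10 → roll 2  [load 55/55]
  30 → roll 6  [load 45/55]
  40 → roll 7 (new)  [load 40/55]
7 paper rolls opened.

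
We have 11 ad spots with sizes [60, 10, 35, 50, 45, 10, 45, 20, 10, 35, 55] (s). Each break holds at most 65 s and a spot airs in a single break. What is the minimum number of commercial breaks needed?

7

Total = 60 + 55 + 50 + 45 + 45 + 35 + 35 + 20 + 10 + 10 + 10 = 375 s.
Lower bound: ⌈375/65⌉ = 6 commercial breaks.
Also, 7 ad spots each exceed 65/2 s, and no two of those can share a break, so at least 7 commercial breaks are needed.
A packing using 7 commercial breaks:
  break 1: 60 = 60
  break 2: 55 + 10 = 65
  break 3: 50 + 10 = 60
  break 4: 45 + 20 = 65
  break 5: 45 + 10 = 55
  break 6: 35 = 35
  break 7: 35 = 35
This matches the lower bound, so 7 is optimal.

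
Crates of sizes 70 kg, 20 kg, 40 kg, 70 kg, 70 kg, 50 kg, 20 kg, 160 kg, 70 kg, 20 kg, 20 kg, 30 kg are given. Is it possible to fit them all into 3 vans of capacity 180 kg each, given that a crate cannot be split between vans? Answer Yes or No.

Total = 640 kg; ⌈640/180⌉ = 4.
At least 4 vans are required, but only 3 are allowed.

No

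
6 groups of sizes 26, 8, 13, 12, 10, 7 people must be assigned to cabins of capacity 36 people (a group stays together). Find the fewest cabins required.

3

Total = 26 + 13 + 12 + 10 + 8 + 7 = 76 people.
Lower bound: ⌈76/36⌉ = 3 cabins.
A packing using 3 cabins:
  cabin 1: 26 + 10 = 36
  cabin 2: 13 + 12 + 8 = 33
  cabin 3: 7 = 7
This matches the lower bound, so 3 is optimal.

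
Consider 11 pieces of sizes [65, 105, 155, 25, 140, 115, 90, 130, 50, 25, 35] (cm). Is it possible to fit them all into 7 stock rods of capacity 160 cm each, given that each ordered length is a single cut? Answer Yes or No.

Yes

A valid assignment using 7 stock rods:
  stock rod 1: 155 = 155
  stock rod 2: 140 = 140
  stock rod 3: 130 + 25 = 155
  stock rod 4: 115 + 35 = 150
  stock rod 5: 105 + 50 = 155
  stock rod 6: 90 + 65 = 155
  stock rod 7: 25 = 25
Every load is within 160 cm, so 7 stock rods suffice.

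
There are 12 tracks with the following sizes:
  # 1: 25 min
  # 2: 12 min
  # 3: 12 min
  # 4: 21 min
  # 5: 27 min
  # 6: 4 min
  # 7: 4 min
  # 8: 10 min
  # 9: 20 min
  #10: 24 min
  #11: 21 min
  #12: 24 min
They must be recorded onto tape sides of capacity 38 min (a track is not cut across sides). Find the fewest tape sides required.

Total = 27 + 25 + 24 + 24 + 21 + 21 + 20 + 12 + 12 + 10 + 4 + 4 = 204 min.
Lower bound: ⌈204/38⌉ = 6 tape sides.
Also, 7 tracks each exceed 19 min, and no two of those can share a side, so at least 7 tape sides are needed.
A packing using 7 tape sides:
  side 1: 27 + 10 = 37
  side 2: 25 + 12 = 37
  side 3: 24 + 12 = 36
  side 4: 24 + 4 + 4 = 32
  side 5: 21 = 21
  side 6: 21 = 21
  side 7: 20 = 20
This matches the lower bound, so 7 is optimal.

7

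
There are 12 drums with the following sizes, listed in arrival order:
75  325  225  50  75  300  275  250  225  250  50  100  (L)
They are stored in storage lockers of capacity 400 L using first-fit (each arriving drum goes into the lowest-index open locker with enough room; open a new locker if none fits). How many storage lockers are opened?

7

  75 → locker 1 (new)  [load 75/400]
  325 → locker 1  [load 400/400]
  225 → locker 2 (new)  [load 225/400]
  50 → locker 2  [load 275/400]
  75 → locker 2  [load 350/400]
  300 → locker 3 (new)  [load 300/400]
  275 → locker 4 (new)  [load 275/400]
  250 → locker 5 (new)  [load 250/400]
  225 → locker 6 (new)  [load 225/400]
  250 → locker 7 (new)  [load 250/400]
  50 → locker 2  [load 400/400]
  100 → locker 3  [load 400/400]
7 storage lockers opened.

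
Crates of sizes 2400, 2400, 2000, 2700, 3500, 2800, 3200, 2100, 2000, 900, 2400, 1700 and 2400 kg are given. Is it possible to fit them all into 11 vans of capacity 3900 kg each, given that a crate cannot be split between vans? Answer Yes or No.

Yes

A valid assignment using 11 vans:
  van 1: 3500 = 3500
  van 2: 3200 = 3200
  van 3: 2800 + 900 = 3700
  van 4: 2700 = 2700
  van 5: 2400 = 2400
  van 6: 2400 = 2400
  van 7: 2400 = 2400
  van 8: 2400 = 2400
  van 9: 2100 + 1700 = 3800
  van 10: 2000 = 2000
  van 11: 2000 = 2000
Every load is within 3900 kg, so 11 vans suffice.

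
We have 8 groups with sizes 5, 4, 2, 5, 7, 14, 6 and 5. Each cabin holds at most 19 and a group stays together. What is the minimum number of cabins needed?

Total = 14 + 7 + 6 + 5 + 5 + 5 + 4 + 2 = 48.
Lower bound: ⌈48/19⌉ = 3 cabins.
A packing using 3 cabins:
  cabin 1: 14 + 5 = 19
  cabin 2: 7 + 6 + 5 = 18
  cabin 3: 5 + 4 + 2 = 11
This matches the lower bound, so 3 is optimal.

3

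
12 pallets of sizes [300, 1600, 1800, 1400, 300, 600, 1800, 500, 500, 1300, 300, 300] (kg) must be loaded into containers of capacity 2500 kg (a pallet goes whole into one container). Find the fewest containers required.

Total = 1800 + 1800 + 1600 + 1400 + 1300 + 600 + 500 + 500 + 300 + 300 + 300 + 300 = 10700 kg.
Lower bound: ⌈10700/2500⌉ = 5 containers.
A packing using 5 containers:
  container 1: 1800 + 600 = 2400
  container 2: 1800 + 500 = 2300
  container 3: 1600 + 500 + 300 = 2400
  container 4: 1400 + 300 + 300 + 300 = 2300
  container 5: 1300 = 1300
This matches the lower bound, so 5 is optimal.

5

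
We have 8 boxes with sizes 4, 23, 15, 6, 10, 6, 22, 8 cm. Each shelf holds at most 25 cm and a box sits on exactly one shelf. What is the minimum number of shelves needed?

Total = 23 + 22 + 15 + 10 + 8 + 6 + 6 + 4 = 94 cm.
Lower bound: ⌈94/25⌉ = 4 shelves.
A packing using 4 shelves:
  shelf 1: 23 = 23
  shelf 2: 22 = 22
  shelf 3: 15 + 10 = 25
  shelf 4: 8 + 6 + 6 + 4 = 24
This matches the lower bound, so 4 is optimal.

4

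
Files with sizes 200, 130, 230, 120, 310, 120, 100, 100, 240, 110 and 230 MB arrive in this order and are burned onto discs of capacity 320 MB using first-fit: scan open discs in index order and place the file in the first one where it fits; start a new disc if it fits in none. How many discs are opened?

  200 → disc 1 (new)  [load 200/320]
  130 → disc 2 (new)  [load 130/320]
  230 → disc 3 (new)  [load 230/320]
  120 → disc 1  [load 320/320]
  310 → disc 4 (new)  [load 310/320]
  120 → disc 2  [load 250/320]
  100 → disc 5 (new)  [load 100/320]
  100 → disc 5  [load 200/320]
  240 → disc 6 (new)  [load 240/320]
  110 → disc 5  [load 310/320]
  230 → disc 7 (new)  [load 230/320]
7 discs opened.

7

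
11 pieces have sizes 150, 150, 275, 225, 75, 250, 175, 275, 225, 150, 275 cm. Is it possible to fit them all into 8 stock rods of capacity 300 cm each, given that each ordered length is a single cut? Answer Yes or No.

Total = 2225 cm; ⌈2225/300⌉ = 8.
The bound of 8 does not rule out 8, but exhaustive search shows no assignment into 8 stock rods of capacity 300 cm exists — the minimum is 9.

No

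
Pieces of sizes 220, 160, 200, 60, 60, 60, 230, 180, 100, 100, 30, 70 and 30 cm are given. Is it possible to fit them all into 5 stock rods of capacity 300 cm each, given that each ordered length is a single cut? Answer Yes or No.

No

Total = 1500 cm; ⌈1500/300⌉ = 5.
The bound of 5 does not rule out 5, but exhaustive search shows no assignment into 5 stock rods of capacity 300 cm exists — the minimum is 6.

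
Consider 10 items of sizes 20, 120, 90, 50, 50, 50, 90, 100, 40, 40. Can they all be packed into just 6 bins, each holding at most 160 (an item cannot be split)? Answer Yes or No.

A valid assignment using 5 bins:
  bin 1: 120 + 40 = 160
  bin 2: 100 + 50 = 150
  bin 3: 90 + 50 + 20 = 160
  bin 4: 90 + 50 = 140
  bin 5: 40 = 40
That uses only 5 ≤ 6, so 6 bins are enough.

Yes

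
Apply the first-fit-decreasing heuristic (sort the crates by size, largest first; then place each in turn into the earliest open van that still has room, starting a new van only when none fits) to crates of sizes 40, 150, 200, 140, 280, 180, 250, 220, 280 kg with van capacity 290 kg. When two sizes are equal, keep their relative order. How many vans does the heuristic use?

7

Sorted descending: 280, 280, 250, 220, 200, 180, 150, 140, 40.
  280 → van 1 (new)  [load 280/290]
  280 → van 2 (new)  [load 280/290]
  250 → van 3 (new)  [load 250/290]
  220 → van 4 (new)  [load 220/290]
  200 → van 5 (new)  [load 200/290]
  180 → van 6 (new)  [load 180/290]
  150 → van 7 (new)  [load 150/290]
  140 → van 7  [load 290/290]
  40 → van 3  [load 290/290]
7 vans opened.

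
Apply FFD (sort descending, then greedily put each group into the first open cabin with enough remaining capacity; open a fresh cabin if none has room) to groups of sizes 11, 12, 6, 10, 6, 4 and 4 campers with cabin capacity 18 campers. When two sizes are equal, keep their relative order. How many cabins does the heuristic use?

3

Sorted descending: 12, 11, 10, 6, 6, 4, 4.
  12 → cabin 1 (new)  [load 12/18]
  11 → cabin 2 (new)  [load 11/18]
  10 → cabin 3 (new)  [load 10/18]
  6 → cabin 1  [load 18/18]
  6 → cabin 2  [load 17/18]
  4 → cabin 3  [load 14/18]
  4 → cabin 3  [load 18/18]
3 cabins opened.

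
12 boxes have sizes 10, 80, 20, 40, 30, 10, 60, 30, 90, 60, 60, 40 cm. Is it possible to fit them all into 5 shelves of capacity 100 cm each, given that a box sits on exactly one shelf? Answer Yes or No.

Total = 530 cm; ⌈530/100⌉ = 6.
At least 6 shelves are required, but only 5 are allowed.

No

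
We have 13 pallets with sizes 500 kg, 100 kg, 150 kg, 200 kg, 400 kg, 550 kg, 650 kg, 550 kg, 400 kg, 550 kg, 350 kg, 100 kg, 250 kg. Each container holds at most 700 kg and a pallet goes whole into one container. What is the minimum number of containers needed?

8

Total = 650 + 550 + 550 + 550 + 500 + 400 + 400 + 350 + 250 + 200 + 150 + 100 + 100 = 4750 kg.
Lower bound: ⌈4750/700⌉ = 7 containers.
A packing using 8 containers:
  container 1: 650 = 650
  container 2: 550 + 150 = 700
  container 3: 550 + 100 = 650
  container 4: 550 + 100 = 650
  container 5: 500 + 200 = 700
  container 6: 400 + 250 = 650
  container 7: 400 = 400
  container 8: 350 = 350
No arrangement into 7 containers stays within capacity, so 8 is optimal.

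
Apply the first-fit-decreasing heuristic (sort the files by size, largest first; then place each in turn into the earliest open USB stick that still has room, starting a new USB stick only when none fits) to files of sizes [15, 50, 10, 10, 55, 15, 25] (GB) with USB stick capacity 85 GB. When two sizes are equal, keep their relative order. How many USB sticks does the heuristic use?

Sorted descending: 55, 50, 25, 15, 15, 10, 10.
  55 → USB stick 1 (new)  [load 55/85]
  50 → USB stick 2 (new)  [load 50/85]
  25 → USB stick 1  [load 80/85]
  15 → USB stick 2  [load 65/85]
  15 → USB stick 2  [load 80/85]
  10 → USB stick 3 (new)  [load 10/85]
  10 → USB stick 3  [load 20/85]
3 USB sticks opened.

3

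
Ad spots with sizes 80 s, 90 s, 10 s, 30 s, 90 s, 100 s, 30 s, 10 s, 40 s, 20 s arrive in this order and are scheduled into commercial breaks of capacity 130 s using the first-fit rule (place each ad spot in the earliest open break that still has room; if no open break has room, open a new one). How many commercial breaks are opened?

4

  80 → break 1 (new)  [load 80/130]
  90 → break 2 (new)  [load 90/130]
  10 → break 1  [load 90/130]
  30 → break 1  [load 120/130]
  90 → break 3 (new)  [load 90/130]
  100 → break 4 (new)  [load 100/130]
  30 → break 2  [load 120/130]
  10 → break 1  [load 130/130]
  40 → break 3  [load 130/130]
  20 → break 4  [load 120/130]
4 commercial breaks opened.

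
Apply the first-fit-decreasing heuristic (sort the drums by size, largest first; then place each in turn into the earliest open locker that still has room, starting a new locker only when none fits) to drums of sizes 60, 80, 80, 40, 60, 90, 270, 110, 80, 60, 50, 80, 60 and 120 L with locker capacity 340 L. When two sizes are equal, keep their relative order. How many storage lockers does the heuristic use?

Sorted descending: 270, 120, 110, 90, 80, 80, 80, 80, 60, 60, 60, 60, 50, 40.
  270 → locker 1 (new)  [load 270/340]
  120 → locker 2 (new)  [load 120/340]
  110 → locker 2  [load 230/340]
  90 → locker 2  [load 320/340]
  80 → locker 3 (new)  [load 80/340]
  80 → locker 3  [load 160/340]
  80 → locker 3  [load 240/340]
  80 → locker 3  [load 320/340]
  60 → locker 1  [load 330/340]
  60 → locker 4 (new)  [load 60/340]
  60 → locker 4  [load 120/340]
  60 → locker 4  [load 180/340]
  50 → locker 4  [load 230/340]
  40 → locker 4  [load 270/340]
4 storage lockers opened.

4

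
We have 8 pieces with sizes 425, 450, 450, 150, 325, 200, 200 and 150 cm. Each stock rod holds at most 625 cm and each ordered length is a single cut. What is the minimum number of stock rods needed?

4

Total = 450 + 450 + 425 + 325 + 200 + 200 + 150 + 150 = 2350 cm.
Lower bound: ⌈2350/625⌉ = 4 stock rods.
A packing using 4 stock rods:
  stock rod 1: 450 + 150 = 600
  stock rod 2: 450 + 150 = 600
  stock rod 3: 425 + 200 = 625
  stock rod 4: 325 + 200 = 525
This matches the lower bound, so 4 is optimal.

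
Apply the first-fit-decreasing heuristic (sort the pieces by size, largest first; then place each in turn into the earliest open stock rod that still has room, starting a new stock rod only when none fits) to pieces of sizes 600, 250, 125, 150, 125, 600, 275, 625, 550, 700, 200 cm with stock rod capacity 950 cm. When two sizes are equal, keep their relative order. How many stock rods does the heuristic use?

Sorted descending: 700, 625, 600, 600, 550, 275, 250, 200, 150, 125, 125.
  700 → stock rod 1 (new)  [load 700/950]
  625 → stock rod 2 (new)  [load 625/950]
  600 → stock rod 3 (new)  [load 600/950]
  600 → stock rod 4 (new)  [load 600/950]
  550 → stock rod 5 (new)  [load 550/950]
  275 → stock rod 2  [load 900/950]
  250 → stock rod 1  [load 950/950]
  200 → stock rod 3  [load 800/950]
  150 → stock rod 3  [load 950/950]
  125 → stock rod 4  [load 725/950]
  125 → stock rod 4  [load 850/950]
5 stock rods opened.

5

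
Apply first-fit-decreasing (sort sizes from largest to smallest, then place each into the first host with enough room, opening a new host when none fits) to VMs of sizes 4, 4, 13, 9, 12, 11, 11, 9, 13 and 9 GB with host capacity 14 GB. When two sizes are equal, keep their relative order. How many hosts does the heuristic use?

8

Sorted descending: 13, 13, 12, 11, 11, 9, 9, 9, 4, 4.
  13 → host 1 (new)  [load 13/14]
  13 → host 2 (new)  [load 13/14]
  12 → host 3 (new)  [load 12/14]
  11 → host 4 (new)  [load 11/14]
  11 → host 5 (new)  [load 11/14]
  9 → host 6 (new)  [load 9/14]
  9 → host 7 (new)  [load 9/14]
  9 → host 8 (new)  [load 9/14]
  4 → host 6  [load 13/14]
  4 → host 7  [load 13/14]
8 hosts opened.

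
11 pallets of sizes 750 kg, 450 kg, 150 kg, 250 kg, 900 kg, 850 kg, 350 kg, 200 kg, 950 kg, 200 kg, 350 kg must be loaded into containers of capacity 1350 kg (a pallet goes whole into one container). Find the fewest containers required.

4

Total = 950 + 900 + 850 + 750 + 450 + 350 + 350 + 250 + 200 + 200 + 150 = 5400 kg.
Lower bound: ⌈5400/1350⌉ = 4 containers.
A packing using 4 containers:
  container 1: 950 + 200 + 200 = 1350
  container 2: 900 + 450 = 1350
  container 3: 850 + 350 + 150 = 1350
  container 4: 750 + 350 + 250 = 1350
This matches the lower bound, so 4 is optimal.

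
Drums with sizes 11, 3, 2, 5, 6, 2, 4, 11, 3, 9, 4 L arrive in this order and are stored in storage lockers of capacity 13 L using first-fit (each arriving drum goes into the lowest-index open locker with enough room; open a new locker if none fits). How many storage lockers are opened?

  11 → locker 1 (new)  [load 11/13]
  3 → locker 2 (new)  [load 3/13]
  2 → locker 1  [load 13/13]
  5 → locker 2  [load 8/13]
  6 → locker 3 (new)  [load 6/13]
  2 → locker 2  [load 10/13]
  4 → locker 3  [load 10/13]
  11 → locker 4 (new)  [load 11/13]
  3 → locker 2  [load 13/13]
  9 → locker 5 (new)  [load 9/13]
  4 → locker 5  [load 13/13]
5 storage lockers opened.

5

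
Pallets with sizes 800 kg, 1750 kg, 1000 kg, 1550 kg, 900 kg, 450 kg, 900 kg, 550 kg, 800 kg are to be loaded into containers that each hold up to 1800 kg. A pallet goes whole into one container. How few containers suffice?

Total = 1750 + 1550 + 1000 + 900 + 900 + 800 + 800 + 550 + 450 = 8700 kg.
Lower bound: ⌈8700/1800⌉ = 5 containers.
A packing using 5 containers:
  container 1: 1750 = 1750
  container 2: 1550 = 1550
  container 3: 1000 + 800 = 1800
  container 4: 900 + 900 = 1800
  container 5: 800 + 550 + 450 = 1800
This matches the lower bound, so 5 is optimal.

5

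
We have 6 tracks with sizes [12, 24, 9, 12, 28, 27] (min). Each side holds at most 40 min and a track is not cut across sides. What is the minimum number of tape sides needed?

3

Total = 28 + 27 + 24 + 12 + 12 + 9 = 112 min.
Lower bound: ⌈112/40⌉ = 3 tape sides.
A packing using 3 tape sides:
  side 1: 28 + 12 = 40
  side 2: 27 + 12 = 39
  side 3: 24 + 9 = 33
This matches the lower bound, so 3 is optimal.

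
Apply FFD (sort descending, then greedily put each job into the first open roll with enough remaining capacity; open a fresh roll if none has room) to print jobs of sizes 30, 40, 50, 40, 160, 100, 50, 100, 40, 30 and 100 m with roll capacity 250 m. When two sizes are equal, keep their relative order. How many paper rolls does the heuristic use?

Sorted descending: 160, 100, 100, 100, 50, 50, 40, 40, 40, 30, 30.
  160 → roll 1 (new)  [load 160/250]
  100 → roll 2 (new)  [load 100/250]
  100 → roll 2  [load 200/250]
  100 → roll 3 (new)  [load 100/250]
  50 → roll 1  [load 210/250]
  50 → roll 2  [load 250/250]
  40 → roll 1  [load 250/250]
  40 → roll 3  [load 140/250]
  40 → roll 3  [load 180/250]
  30 → roll 3  [load 210/250]
  30 → roll 3  [load 240/250]
3 paper rolls opened.

3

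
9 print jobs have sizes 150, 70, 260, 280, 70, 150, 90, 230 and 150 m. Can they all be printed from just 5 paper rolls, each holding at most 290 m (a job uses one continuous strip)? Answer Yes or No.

Total = 1450 m; ⌈1450/290⌉ = 5.
6 print jobs each exceed half the capacity and cannot share a roll, forcing at least 6 paper rolls.
At least 6 paper rolls are required, but only 5 are allowed.

No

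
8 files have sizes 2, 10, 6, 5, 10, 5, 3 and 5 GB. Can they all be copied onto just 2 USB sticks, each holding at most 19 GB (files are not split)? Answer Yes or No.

Total = 46 GB; ⌈46/19⌉ = 3.
At least 3 USB sticks are required, but only 2 are allowed.

No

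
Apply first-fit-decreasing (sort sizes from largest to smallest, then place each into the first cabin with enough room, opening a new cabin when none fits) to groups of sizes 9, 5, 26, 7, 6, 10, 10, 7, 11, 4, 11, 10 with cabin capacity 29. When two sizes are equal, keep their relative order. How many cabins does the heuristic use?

Sorted descending: 26, 11, 11, 10, 10, 10, 9, 7, 7, 6, 5, 4.
  26 → cabin 1 (new)  [load 26/29]
  11 → cabin 2 (new)  [load 11/29]
  11 → cabin 2  [load 22/29]
  10 → cabin 3 (new)  [load 10/29]
  10 → cabin 3  [load 20/29]
  10 → cabin 4 (new)  [load 10/29]
  9 → cabin 3  [load 29/29]
  7 → cabin 2  [load 29/29]
  7 → cabin 4  [load 17/29]
  6 → cabin 4  [load 23/29]
  5 → cabin 4  [load 28/29]
  4 → cabin 5 (new)  [load 4/29]
5 cabins opened.

5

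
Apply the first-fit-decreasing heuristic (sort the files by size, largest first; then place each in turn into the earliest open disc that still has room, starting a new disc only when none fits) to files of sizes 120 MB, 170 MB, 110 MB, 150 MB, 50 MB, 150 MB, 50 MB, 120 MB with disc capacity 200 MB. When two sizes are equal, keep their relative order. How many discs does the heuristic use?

6

Sorted descending: 170, 150, 150, 120, 120, 110, 50, 50.
  170 → disc 1 (new)  [load 170/200]
  150 → disc 2 (new)  [load 150/200]
  150 → disc 3 (new)  [load 150/200]
  120 → disc 4 (new)  [load 120/200]
  120 → disc 5 (new)  [load 120/200]
  110 → disc 6 (new)  [load 110/200]
  50 → disc 2  [load 200/200]
  50 → disc 3  [load 200/200]
6 discs opened.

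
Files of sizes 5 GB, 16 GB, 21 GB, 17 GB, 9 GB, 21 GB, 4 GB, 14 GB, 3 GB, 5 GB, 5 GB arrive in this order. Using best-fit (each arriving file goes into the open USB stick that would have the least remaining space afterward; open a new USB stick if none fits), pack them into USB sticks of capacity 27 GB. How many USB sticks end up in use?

  5 → USB stick 1 (new)  [load 5/27]
  16 → USB stick 1  [load 21/27]
  21 → USB stick 2 (new)  [load 21/27]
  17 → USB stick 3 (new)  [load 17/27]
  9 → USB stick 3  [load 26/27]
  21 → USB stick 4 (new)  [load 21/27]
  4 → USB stick 1  [load 25/27]
  14 → USB stick 5 (new)  [load 14/27]
  3 → USB stick 2  [load 24/27]
  5 → USB stick 4  [load 26/27]
  5 → USB stick 5  [load 19/27]
5 USB sticks opened.

5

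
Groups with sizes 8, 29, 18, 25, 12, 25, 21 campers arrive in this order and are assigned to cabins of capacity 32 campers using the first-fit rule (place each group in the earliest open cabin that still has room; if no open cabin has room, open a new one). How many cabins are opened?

  8 → cabin 1 (new)  [load 8/32]
  29 → cabin 2 (new)  [load 29/32]
  18 → cabin 1  [load 26/32]
  25 → cabin 3 (new)  [load 25/32]
  12 → cabin 4 (new)  [load 12/32]
  25 → cabin 5 (new)  [load 25/32]
  21 → cabin 6 (new)  [load 21/32]
6 cabins opened.

6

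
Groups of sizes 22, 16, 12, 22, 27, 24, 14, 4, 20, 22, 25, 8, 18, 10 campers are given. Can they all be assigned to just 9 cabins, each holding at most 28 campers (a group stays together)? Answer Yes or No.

Total = 244 campers; ⌈244/28⌉ = 9.
The bound of 9 does not rule out 9, but exhaustive search shows no assignment into 9 cabins of capacity 28 campers exists — the minimum is 10.

No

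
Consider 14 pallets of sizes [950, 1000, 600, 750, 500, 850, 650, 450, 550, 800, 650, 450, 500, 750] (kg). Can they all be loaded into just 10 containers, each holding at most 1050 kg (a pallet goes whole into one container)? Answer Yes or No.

Total = 9450 kg; ⌈9450/1050⌉ = 9.
10 pallets each exceed half the capacity and cannot share a container, forcing at least 10 containers.
The bound of 10 does not rule out 10, but exhaustive search shows no assignment into 10 containers of capacity 1050 kg exists — the minimum is 11.

No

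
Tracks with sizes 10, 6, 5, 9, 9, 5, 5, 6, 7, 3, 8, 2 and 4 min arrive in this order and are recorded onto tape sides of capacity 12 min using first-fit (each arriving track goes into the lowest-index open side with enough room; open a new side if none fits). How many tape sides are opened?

8

  10 → side 1 (new)  [load 10/12]
  6 → side 2 (new)  [load 6/12]
  5 → side 2  [load 11/12]
  9 → side 3 (new)  [load 9/12]
  9 → side 4 (new)  [load 9/12]
  5 → side 5 (new)  [load 5/12]
  5 → side 5  [load 10/12]
  6 → side 6 (new)  [load 6/12]
  7 → side 7 (new)  [load 7/12]
  3 → side 3  [load 12/12]
  8 → side 8 (new)  [load 8/12]
  2 → side 1  [load 12/12]
  4 → side 6  [load 10/12]
8 tape sides opened.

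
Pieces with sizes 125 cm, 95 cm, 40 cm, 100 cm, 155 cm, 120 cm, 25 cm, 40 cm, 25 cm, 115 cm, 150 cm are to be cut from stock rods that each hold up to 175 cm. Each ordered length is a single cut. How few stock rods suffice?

7

Total = 155 + 150 + 125 + 120 + 115 + 100 + 95 + 40 + 40 + 25 + 25 = 990 cm.
Lower bound: ⌈990/175⌉ = 6 stock rods.
Also, 7 pieces each exceed 175/2 cm, and no two of those can share a stock rod, so at least 7 stock rods are needed.
A packing using 7 stock rods:
  stock rod 1: 155 = 155
  stock rod 2: 150 + 25 = 175
  stock rod 3: 125 + 40 = 165
  stock rod 4: 120 + 40 = 160
  stock rod 5: 115 + 25 = 140
  stock rod 6: 100 = 100
  stock rod 7: 95 = 95
This matches the lower bound, so 7 is optimal.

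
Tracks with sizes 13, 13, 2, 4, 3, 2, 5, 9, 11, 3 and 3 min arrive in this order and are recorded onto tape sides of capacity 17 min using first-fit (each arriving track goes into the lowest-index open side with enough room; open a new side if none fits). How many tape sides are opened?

4

  13 → side 1 (new)  [load 13/17]
  13 → side 2 (new)  [load 13/17]
  2 → side 1  [load 15/17]
  4 → side 2  [load 17/17]
  3 → side 3 (new)  [load 3/17]
  2 → side 1  [load 17/17]
  5 → side 3  [load 8/17]
  9 → side 3  [load 17/17]
  11 → side 4 (new)  [load 11/17]
  3 → side 4  [load 14/17]
  3 → side 4  [load 17/17]
4 tape sides opened.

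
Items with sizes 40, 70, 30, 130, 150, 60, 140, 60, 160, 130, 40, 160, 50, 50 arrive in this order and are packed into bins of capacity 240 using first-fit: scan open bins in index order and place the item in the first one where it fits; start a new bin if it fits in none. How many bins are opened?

7

  40 → bin 1 (new)  [load 40/240]
  70 → bin 1  [load 110/240]
  30 → bin 1  [load 140/240]
  130 → bin 2 (new)  [load 130/240]
  150 → bin 3 (new)  [load 150/240]
  60 → bin 1  [load 200/240]
  140 → bin 4 (new)  [load 140/240]
  60 → bin 2  [load 190/240]
  160 → bin 5 (new)  [load 160/240]
  130 → bin 6 (new)  [load 130/240]
  40 → bin 1  [load 240/240]
  160 → bin 7 (new)  [load 160/240]
  50 → bin 2  [load 240/240]
  50 → bin 3  [load 200/240]
7 bins opened.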